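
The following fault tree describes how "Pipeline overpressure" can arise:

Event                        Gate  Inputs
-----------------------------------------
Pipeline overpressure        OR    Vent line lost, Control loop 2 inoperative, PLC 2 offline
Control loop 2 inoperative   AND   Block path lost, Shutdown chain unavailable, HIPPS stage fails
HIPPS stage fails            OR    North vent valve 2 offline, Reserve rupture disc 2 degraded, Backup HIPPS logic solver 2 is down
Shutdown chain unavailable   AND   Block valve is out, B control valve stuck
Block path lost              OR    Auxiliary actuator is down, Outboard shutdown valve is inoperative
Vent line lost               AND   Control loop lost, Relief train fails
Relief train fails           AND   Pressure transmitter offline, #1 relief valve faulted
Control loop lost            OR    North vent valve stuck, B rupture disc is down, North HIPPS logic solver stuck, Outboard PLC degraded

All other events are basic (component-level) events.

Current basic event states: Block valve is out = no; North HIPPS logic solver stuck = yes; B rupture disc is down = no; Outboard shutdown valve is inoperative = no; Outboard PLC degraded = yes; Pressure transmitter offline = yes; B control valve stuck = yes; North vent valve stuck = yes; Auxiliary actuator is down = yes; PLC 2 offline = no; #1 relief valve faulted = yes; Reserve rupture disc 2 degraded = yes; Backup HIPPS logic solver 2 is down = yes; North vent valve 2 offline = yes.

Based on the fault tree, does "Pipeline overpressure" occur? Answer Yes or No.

Control loop lost [OR]: North vent valve stuck=occurs, B rupture disc is down=not, North HIPPS logic solver stuck=occurs, Outboard PLC degraded=occurs → at least one input occurs → occurs.
Relief train fails [AND]: Pressure transmitter offline=occurs, #1 relief valve faulted=occurs → all inputs occur → occurs.
Vent line lost [AND]: Control loop lost=occurs, Relief train fails=occurs → all inputs occur → occurs.
Block path lost [OR]: Auxiliary actuator is down=occurs, Outboard shutdown valve is inoperative=not → at least one input occurs → occurs.
Shutdown chain unavailable [AND]: Block valve is out=not, B control valve stuck=occurs → not all inputs occur → does not occur.
HIPPS stage fails [OR]: North vent valve 2 offline=occurs, Reserve rupture disc 2 degraded=occurs, Backup HIPPS logic solver 2 is down=occurs → at least one input occurs → occurs.
Control loop 2 inoperative [AND]: Block path lost=occurs, Shutdown chain unavailable=not, HIPPS stage fails=occurs → not all inputs occur → does not occur.
Pipeline overpressure [OR]: Vent line lost=occurs, Control loop 2 inoperative=not, PLC 2 offline=not → at least one input occurs → occurs.

Yes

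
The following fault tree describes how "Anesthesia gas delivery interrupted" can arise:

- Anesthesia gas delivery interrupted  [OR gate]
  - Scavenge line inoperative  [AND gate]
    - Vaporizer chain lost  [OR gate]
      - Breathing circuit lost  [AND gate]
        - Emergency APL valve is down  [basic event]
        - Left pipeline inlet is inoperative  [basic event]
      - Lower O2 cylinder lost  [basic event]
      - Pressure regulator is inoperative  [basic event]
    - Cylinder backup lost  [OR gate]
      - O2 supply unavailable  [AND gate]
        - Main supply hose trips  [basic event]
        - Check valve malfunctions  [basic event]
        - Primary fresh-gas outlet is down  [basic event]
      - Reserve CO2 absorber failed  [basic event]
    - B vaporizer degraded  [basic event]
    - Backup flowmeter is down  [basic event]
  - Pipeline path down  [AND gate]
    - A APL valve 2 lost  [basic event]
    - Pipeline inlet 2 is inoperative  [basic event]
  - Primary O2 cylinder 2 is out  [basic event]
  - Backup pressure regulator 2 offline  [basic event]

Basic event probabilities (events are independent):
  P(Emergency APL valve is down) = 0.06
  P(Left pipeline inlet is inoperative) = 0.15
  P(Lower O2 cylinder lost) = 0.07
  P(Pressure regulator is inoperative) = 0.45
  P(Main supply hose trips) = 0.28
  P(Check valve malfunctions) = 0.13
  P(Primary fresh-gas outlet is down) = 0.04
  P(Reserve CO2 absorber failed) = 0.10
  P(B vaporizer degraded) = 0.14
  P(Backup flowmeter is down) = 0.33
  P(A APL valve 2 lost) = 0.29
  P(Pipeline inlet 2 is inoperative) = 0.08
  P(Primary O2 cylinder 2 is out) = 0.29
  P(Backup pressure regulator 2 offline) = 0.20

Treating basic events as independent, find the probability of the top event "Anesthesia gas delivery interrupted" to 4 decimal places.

0.4465

P(Breathing circuit lost) [AND] = 0.06 × 0.15 = 0.009000
P(Vaporizer chain lost) [OR] = 1 − (1−0.009000) × (1−0.07) × (1−0.45) = 0.493104
P(O2 supply unavailable) [AND] = 0.28 × 0.13 × 0.04 = 0.001456
P(Cylinder backup lost) [OR] = 1 − (1−0.001456) × (1−0.10) = 0.101310
P(Scavenge line inoperative) [AND] = 0.493104 × 0.101310 × 0.14 × 0.33 = 0.002308
P(Pipeline path down) [AND] = 0.29 × 0.08 = 0.023200
P(Anesthesia gas delivery interrupted) [OR] = 1 − (1−0.002308) × (1−0.023200) × (1−0.29) × (1−0.20) = 0.446458
Rounded to 4 decimal places: P(Anesthesia gas delivery interrupted) ≈ 0.4465.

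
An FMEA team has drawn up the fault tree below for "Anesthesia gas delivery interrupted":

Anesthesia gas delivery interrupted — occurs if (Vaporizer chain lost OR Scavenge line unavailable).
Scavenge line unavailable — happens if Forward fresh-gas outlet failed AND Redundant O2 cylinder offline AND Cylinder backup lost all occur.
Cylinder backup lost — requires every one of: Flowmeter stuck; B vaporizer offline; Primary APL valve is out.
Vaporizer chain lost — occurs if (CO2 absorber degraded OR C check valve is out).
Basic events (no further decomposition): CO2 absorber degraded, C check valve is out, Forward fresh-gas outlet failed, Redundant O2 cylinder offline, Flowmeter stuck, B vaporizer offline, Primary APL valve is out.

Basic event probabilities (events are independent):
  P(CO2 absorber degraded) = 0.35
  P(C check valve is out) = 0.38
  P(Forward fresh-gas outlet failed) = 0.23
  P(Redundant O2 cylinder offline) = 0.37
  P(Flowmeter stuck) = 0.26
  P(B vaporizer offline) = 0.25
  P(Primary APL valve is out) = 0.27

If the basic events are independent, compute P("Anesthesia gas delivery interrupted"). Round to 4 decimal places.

P(Vaporizer chain lost) [OR] = 1 − (1−0.35) × (1−0.38) = 0.597000
P(Cylinder backup lost) [AND] = 0.26 × 0.25 × 0.27 = 0.017550
P(Scavenge line unavailable) [AND] = 0.23 × 0.37 × 0.017550 = 0.001494
P(Anesthesia gas delivery interrupted) [OR] = 1 − (1−0.597000) × (1−0.001494) = 0.597602
Rounded to 4 decimal places: P(Anesthesia gas delivery interrupted) ≈ 0.5976.

0.5976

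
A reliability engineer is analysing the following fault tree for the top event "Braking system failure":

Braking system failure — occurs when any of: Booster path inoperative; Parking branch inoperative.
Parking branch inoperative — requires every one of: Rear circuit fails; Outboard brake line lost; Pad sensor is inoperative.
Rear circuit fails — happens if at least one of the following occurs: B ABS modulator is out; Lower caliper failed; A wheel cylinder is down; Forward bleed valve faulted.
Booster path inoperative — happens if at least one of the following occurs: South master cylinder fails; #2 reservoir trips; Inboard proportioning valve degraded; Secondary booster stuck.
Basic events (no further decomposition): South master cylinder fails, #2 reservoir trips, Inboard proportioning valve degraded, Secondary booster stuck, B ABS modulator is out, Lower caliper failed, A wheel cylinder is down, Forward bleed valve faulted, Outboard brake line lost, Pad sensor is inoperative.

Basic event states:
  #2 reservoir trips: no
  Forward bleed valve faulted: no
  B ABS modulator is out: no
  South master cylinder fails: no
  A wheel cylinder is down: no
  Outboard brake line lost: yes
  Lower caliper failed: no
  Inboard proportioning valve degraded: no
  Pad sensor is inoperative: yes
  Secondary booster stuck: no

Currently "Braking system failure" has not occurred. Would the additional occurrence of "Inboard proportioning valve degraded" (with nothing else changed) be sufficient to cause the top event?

Yes

Counterfactual: set "Inboard proportioning valve degraded" to occurred.
Booster path inoperative [OR]: South master cylinder fails=not, #2 reservoir trips=not, Inboard proportioning valve degraded=occurs, Secondary booster stuck=not → at least one input occurs → occurs.
Rear circuit fails [OR]: B ABS modulator is out=not, Lower caliper failed=not, A wheel cylinder is down=not, Forward bleed valve faulted=not → no input occurs → does not occur.
Parking branch inoperative [AND]: Rear circuit fails=not, Outboard brake line lost=occurs, Pad sensor is inoperative=occurs → not all inputs occur → does not occur.
Braking system failure [OR]: Booster path inoperative=occurs, Parking branch inoperative=not → at least one input occurs → occurs.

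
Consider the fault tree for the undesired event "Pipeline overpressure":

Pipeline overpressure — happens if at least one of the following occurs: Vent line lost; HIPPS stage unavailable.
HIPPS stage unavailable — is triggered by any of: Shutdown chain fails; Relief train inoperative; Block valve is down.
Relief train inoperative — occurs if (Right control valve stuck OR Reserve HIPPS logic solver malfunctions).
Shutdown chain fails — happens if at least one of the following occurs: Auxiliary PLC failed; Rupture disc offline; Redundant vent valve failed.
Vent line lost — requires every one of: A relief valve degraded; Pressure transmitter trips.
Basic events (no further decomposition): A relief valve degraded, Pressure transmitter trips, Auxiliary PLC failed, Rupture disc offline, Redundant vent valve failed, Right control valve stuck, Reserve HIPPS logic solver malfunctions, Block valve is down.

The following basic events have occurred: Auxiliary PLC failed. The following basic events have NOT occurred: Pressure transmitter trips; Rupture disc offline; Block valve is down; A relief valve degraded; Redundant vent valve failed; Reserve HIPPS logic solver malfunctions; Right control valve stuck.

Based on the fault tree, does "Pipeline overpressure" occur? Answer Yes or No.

Vent line lost [AND]: A relief valve degraded=not, Pressure transmitter trips=not → not all inputs occur → does not occur.
Shutdown chain fails [OR]: Auxiliary PLC failed=occurs, Rupture disc offline=not, Redundant vent valve failed=not → at least one input occurs → occurs.
Relief train inoperative [OR]: Right control valve stuck=not, Reserve HIPPS logic solver malfunctions=not → no input occurs → does not occur.
HIPPS stage unavailable [OR]: Shutdown chain fails=occurs, Relief train inoperative=not, Block valve is down=not → at least one input occurs → occurs.
Pipeline overpressure [OR]: Vent line lost=not, HIPPS stage unavailable=occurs → at least one input occurs → occurs.

Yes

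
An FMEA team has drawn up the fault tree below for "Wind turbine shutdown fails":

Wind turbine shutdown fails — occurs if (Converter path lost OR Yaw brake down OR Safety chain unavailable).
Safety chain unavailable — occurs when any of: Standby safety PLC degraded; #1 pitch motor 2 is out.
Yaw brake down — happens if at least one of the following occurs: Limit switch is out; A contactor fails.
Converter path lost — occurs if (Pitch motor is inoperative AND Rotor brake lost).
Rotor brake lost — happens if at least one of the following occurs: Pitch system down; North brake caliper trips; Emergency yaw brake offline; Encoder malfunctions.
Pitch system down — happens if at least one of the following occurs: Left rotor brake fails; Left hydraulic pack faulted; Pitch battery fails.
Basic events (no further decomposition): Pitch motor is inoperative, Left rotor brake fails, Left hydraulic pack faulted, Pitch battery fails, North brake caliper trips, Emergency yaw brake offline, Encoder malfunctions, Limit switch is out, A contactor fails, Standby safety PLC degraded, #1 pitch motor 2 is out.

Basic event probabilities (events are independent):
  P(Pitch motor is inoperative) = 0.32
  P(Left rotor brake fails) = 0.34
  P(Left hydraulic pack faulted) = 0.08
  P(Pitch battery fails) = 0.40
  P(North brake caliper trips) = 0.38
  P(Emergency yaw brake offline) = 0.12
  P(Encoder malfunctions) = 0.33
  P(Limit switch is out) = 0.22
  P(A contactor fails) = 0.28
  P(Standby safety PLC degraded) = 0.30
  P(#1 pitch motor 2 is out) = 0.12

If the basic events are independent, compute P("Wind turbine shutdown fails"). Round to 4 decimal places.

0.7500

P(Pitch system down) [OR] = 1 − (1−0.34) × (1−0.08) × (1−0.40) = 0.635680
P(Rotor brake lost) [OR] = 1 − (1−0.635680) × (1−0.38) × (1−0.12) × (1−0.33) = 0.866822
P(Converter path lost) [AND] = 0.32 × 0.866822 = 0.277383
P(Yaw brake down) [OR] = 1 − (1−0.22) × (1−0.28) = 0.438400
P(Safety chain unavailable) [OR] = 1 − (1−0.30) × (1−0.12) = 0.384000
P(Wind turbine shutdown fails) [OR] = 1 − (1−0.277383) × (1−0.438400) × (1−0.384000) = 0.750014
Rounded to 4 decimal places: P(Wind turbine shutdown fails) ≈ 0.7500.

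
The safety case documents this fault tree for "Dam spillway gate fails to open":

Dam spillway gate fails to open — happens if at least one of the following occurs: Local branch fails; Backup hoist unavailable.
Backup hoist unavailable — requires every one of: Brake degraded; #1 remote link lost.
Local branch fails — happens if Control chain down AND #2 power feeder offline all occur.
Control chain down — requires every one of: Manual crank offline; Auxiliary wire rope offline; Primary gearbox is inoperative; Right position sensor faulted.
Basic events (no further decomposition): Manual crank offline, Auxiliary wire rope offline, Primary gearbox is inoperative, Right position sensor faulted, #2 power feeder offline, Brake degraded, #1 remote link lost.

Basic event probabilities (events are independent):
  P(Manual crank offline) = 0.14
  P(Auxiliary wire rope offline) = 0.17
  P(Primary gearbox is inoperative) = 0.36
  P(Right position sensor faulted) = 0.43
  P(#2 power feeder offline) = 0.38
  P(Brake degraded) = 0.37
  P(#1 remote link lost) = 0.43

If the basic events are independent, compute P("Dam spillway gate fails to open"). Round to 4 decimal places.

0.1603

P(Control chain down) [AND] = 0.14 × 0.17 × 0.36 × 0.43 = 0.003684
P(Local branch fails) [AND] = 0.003684 × 0.38 = 0.001400
P(Backup hoist unavailable) [AND] = 0.37 × 0.43 = 0.159100
P(Dam spillway gate fails to open) [OR] = 1 − (1−0.001400) × (1−0.159100) = 0.160277
Rounded to 4 decimal places: P(Dam spillway gate fails to open) ≈ 0.1603.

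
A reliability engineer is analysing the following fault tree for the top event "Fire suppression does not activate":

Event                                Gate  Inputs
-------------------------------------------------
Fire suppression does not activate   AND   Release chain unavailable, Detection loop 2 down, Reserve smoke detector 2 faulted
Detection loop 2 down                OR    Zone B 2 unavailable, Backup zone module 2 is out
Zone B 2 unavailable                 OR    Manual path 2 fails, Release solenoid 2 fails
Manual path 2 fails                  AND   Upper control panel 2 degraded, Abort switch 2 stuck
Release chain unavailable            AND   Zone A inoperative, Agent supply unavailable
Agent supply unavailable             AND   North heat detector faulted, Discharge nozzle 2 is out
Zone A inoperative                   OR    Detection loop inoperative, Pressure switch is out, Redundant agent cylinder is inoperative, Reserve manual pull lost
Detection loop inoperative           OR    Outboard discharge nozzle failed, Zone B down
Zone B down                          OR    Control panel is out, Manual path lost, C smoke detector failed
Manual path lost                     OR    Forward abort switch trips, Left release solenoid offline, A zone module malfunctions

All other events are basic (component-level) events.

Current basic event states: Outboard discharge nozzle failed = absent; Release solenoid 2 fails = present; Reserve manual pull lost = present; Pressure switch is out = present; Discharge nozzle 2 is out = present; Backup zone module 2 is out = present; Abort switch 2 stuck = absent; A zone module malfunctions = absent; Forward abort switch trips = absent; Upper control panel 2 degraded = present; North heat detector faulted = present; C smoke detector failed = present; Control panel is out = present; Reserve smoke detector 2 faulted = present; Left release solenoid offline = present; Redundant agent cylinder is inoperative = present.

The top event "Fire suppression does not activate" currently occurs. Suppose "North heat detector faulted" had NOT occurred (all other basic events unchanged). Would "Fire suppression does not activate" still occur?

No

Counterfactual: set "North heat detector faulted" to not occurred.
Manual path lost [OR]: Forward abort switch trips=not, Left release solenoid offline=occurs, A zone module malfunctions=not → at least one input occurs → occurs.
Zone B down [OR]: Control panel is out=occurs, Manual path lost=occurs, C smoke detector failed=occurs → at least one input occurs → occurs.
Detection loop inoperative [OR]: Outboard discharge nozzle failed=not, Zone B down=occurs → at least one input occurs → occurs.
Zone A inoperative [OR]: Detection loop inoperative=occurs, Pressure switch is out=occurs, Redundant agent cylinder is inoperative=occurs, Reserve manual pull lost=occurs → at least one input occurs → occurs.
Agent supply unavailable [AND]: North heat detector faulted=not, Discharge nozzle 2 is out=occurs → not all inputs occur → does not occur.
Release chain unavailable [AND]: Zone A inoperative=occurs, Agent supply unavailable=not → not all inputs occur → does not occur.
Manual path 2 fails [AND]: Upper control panel 2 degraded=occurs, Abort switch 2 stuck=not → not all inputs occur → does not occur.
Zone B 2 unavailable [OR]: Manual path 2 fails=not, Release solenoid 2 fails=occurs → at least one input occurs → occurs.
Detection loop 2 down [OR]: Zone B 2 unavailable=occurs, Backup zone module 2 is out=occurs → at least one input occurs → occurs.
Fire suppression does not activate [AND]: Release chain unavailable=not, Detection loop 2 down=occurs, Reserve smoke detector 2 faulted=occurs → not all inputs occur → does not occur.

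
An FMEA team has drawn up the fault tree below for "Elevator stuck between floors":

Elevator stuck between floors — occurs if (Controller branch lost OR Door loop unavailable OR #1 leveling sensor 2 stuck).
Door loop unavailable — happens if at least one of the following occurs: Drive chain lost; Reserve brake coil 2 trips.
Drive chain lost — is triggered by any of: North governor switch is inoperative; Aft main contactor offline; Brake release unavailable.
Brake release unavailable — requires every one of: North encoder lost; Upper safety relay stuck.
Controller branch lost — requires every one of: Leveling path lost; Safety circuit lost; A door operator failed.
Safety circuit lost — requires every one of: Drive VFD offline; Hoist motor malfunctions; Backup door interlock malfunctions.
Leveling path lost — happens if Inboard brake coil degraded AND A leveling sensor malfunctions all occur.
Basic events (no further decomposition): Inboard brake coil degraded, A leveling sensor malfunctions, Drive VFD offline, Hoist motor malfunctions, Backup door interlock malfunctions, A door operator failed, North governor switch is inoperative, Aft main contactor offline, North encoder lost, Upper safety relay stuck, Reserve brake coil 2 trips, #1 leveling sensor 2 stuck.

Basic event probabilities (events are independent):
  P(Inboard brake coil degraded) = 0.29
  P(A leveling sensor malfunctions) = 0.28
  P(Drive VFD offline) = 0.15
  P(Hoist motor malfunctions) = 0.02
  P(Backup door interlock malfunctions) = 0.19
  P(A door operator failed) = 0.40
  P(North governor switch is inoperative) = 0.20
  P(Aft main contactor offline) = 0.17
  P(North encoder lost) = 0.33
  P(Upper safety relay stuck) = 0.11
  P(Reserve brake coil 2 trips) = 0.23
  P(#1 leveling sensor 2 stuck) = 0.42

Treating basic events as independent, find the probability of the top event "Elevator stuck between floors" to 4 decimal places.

0.7142

P(Leveling path lost) [AND] = 0.29 × 0.28 = 0.081200
P(Safety circuit lost) [AND] = 0.15 × 0.02 × 0.19 = 0.000570
P(Controller branch lost) [AND] = 0.081200 × 0.000570 × 0.40 = 0.000019
P(Brake release unavailable) [AND] = 0.33 × 0.11 = 0.036300
P(Drive chain lost) [OR] = 1 − (1−0.20) × (1−0.17) × (1−0.036300) = 0.360103
P(Door loop unavailable) [OR] = 1 − (1−0.360103) × (1−0.23) = 0.507279
P(Elevator stuck between floors) [OR] = 1 − (1−0.000019) × (1−0.507279) × (1−0.42) = 0.714227
Rounded to 4 decimal places: P(Elevator stuck between floors) ≈ 0.7142.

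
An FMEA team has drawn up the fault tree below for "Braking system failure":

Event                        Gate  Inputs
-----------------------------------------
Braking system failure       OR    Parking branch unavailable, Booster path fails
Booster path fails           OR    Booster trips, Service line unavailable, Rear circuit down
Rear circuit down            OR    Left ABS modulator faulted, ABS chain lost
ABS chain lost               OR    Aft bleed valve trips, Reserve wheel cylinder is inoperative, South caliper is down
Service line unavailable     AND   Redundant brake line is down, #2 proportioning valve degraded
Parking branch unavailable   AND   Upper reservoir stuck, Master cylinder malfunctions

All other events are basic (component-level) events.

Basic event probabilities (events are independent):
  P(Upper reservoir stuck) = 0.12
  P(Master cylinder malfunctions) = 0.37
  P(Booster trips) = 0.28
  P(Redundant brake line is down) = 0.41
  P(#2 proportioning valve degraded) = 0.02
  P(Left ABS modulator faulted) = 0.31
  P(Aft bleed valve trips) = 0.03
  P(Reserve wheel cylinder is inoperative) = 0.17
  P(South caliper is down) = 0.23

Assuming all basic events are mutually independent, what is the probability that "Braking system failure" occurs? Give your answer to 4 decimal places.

0.7081

P(Parking branch unavailable) [AND] = 0.12 × 0.37 = 0.044400
P(Service line unavailable) [AND] = 0.41 × 0.02 = 0.008200
P(ABS chain lost) [OR] = 1 − (1−0.03) × (1−0.17) × (1−0.23) = 0.380073
P(Rear circuit down) [OR] = 1 − (1−0.31) × (1−0.380073) = 0.572250
P(Booster path fails) [OR] = 1 − (1−0.28) × (1−0.008200) × (1−0.572250) = 0.694545
P(Braking system failure) [OR] = 1 − (1−0.044400) × (1−0.694545) = 0.708107
Rounded to 4 decimal places: P(Braking system failure) ≈ 0.7081.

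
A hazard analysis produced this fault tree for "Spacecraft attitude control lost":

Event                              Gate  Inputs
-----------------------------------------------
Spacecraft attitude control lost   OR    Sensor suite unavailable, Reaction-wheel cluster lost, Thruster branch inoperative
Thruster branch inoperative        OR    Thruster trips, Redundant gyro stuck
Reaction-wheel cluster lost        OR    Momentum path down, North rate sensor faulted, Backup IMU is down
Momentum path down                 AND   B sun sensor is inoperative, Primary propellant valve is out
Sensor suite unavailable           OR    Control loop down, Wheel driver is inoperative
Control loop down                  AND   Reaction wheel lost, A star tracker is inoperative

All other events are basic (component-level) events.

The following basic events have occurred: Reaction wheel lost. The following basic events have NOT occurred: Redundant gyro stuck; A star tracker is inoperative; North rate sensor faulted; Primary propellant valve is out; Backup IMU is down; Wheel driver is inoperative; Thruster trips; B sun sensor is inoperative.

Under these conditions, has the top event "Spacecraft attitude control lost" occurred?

No

Control loop down [AND]: Reaction wheel lost=occurs, A star tracker is inoperative=not → not all inputs occur → does not occur.
Sensor suite unavailable [OR]: Control loop down=not, Wheel driver is inoperative=not → no input occurs → does not occur.
Momentum path down [AND]: B sun sensor is inoperative=not, Primary propellant valve is out=not → not all inputs occur → does not occur.
Reaction-wheel cluster lost [OR]: Momentum path down=not, North rate sensor faulted=not, Backup IMU is down=not → no input occurs → does not occur.
Thruster branch inoperative [OR]: Thruster trips=not, Redundant gyro stuck=not → no input occurs → does not occur.
Spacecraft attitude control lost [OR]: Sensor suite unavailable=not, Reaction-wheel cluster lost=not, Thruster branch inoperative=not → no input occurs → does not occur.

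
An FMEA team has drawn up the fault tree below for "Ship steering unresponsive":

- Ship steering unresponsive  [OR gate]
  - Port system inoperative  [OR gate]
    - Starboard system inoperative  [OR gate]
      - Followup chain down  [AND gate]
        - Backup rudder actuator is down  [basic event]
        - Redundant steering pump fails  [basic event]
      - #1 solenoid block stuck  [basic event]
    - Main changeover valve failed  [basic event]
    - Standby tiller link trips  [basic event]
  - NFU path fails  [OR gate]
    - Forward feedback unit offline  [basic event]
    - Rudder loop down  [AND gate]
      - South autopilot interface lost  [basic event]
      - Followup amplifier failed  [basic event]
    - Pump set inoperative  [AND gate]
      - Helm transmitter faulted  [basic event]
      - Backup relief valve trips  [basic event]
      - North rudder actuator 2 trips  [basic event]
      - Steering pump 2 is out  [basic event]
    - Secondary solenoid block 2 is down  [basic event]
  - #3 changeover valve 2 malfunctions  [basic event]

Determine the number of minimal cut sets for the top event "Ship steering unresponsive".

9

Followup chain down [AND]: one cut set from each child combined → 1 × 1 = 1 cut set(s).
Starboard system inoperative [OR]: union of children's cut sets → 2 cut set(s).
Port system inoperative [OR]: union of children's cut sets → 4 cut set(s).
Rudder loop down [AND]: one cut set from each child combined → 1 × 1 = 1 cut set(s).
Pump set inoperative [AND]: one cut set from each child combined → 1 × 1 × 1 × 1 = 1 cut set(s).
NFU path fails [OR]: union of children's cut sets → 4 cut set(s).
Ship steering unresponsive [OR]: union of children's cut sets → 9 cut set(s).
Minimal cut sets: {Backup rudder actuator is down, Redundant steering pump fails}; {#1 solenoid block stuck}; {Main changeover valve failed}; {Standby tiller link trips}; {Forward feedback unit offline}; {Followup amplifier failed, South autopilot interface lost}; {Backup relief valve trips, Helm transmitter faulted, North rudder actuator 2 trips, Steering pump 2 is out}; {Secondary solenoid block 2 is down}; {#3 changeover valve 2 malfunctions}.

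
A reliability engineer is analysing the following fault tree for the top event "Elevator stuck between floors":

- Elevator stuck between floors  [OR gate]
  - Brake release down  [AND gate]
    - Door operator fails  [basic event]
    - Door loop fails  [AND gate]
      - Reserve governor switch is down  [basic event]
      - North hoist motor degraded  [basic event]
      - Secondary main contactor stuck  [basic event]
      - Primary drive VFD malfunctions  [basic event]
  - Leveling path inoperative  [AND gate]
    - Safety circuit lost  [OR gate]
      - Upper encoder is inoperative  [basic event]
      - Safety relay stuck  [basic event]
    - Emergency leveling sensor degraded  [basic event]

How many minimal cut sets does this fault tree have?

3

Door loop fails [AND]: one cut set from each child combined → 1 × 1 × 1 × 1 = 1 cut set(s).
Brake release down [AND]: one cut set from each child combined → 1 × 1 = 1 cut set(s).
Safety circuit lost [OR]: union of children's cut sets → 2 cut set(s).
Leveling path inoperative [AND]: one cut set from each child combined → 2 × 1 = 2 cut set(s).
Elevator stuck between floors [OR]: union of children's cut sets → 3 cut set(s).
Minimal cut sets: {Door operator fails, North hoist motor degraded, Primary drive VFD malfunctions, Reserve governor switch is down, Secondary main contactor stuck}; {Emergency leveling sensor degraded, Upper encoder is inoperative}; {Emergency leveling sensor degraded, Safety relay stuck}.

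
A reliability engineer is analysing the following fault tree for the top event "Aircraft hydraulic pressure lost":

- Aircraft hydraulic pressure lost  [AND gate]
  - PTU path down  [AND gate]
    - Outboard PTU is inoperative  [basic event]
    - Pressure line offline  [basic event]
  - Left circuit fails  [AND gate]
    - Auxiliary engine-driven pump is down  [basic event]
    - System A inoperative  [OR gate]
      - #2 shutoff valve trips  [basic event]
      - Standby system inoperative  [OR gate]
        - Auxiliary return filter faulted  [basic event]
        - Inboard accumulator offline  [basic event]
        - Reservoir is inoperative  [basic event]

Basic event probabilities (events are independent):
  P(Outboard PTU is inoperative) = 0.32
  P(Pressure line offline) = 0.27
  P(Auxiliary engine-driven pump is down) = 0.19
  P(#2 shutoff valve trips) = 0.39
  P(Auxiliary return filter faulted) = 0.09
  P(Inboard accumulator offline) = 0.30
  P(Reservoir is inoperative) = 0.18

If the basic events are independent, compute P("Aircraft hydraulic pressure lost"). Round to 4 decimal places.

P(PTU path down) [AND] = 0.32 × 0.27 = 0.086400
P(Standby system inoperative) [OR] = 1 − (1−0.09) × (1−0.30) × (1−0.18) = 0.477660
P(System A inoperative) [OR] = 1 − (1−0.39) × (1−0.477660) = 0.681373
P(Left circuit fails) [AND] = 0.19 × 0.681373 = 0.129461
P(Aircraft hydraulic pressure lost) [AND] = 0.086400 × 0.129461 = 0.011185
Rounded to 4 decimal places: P(Aircraft hydraulic pressure lost) ≈ 0.0112.

0.0112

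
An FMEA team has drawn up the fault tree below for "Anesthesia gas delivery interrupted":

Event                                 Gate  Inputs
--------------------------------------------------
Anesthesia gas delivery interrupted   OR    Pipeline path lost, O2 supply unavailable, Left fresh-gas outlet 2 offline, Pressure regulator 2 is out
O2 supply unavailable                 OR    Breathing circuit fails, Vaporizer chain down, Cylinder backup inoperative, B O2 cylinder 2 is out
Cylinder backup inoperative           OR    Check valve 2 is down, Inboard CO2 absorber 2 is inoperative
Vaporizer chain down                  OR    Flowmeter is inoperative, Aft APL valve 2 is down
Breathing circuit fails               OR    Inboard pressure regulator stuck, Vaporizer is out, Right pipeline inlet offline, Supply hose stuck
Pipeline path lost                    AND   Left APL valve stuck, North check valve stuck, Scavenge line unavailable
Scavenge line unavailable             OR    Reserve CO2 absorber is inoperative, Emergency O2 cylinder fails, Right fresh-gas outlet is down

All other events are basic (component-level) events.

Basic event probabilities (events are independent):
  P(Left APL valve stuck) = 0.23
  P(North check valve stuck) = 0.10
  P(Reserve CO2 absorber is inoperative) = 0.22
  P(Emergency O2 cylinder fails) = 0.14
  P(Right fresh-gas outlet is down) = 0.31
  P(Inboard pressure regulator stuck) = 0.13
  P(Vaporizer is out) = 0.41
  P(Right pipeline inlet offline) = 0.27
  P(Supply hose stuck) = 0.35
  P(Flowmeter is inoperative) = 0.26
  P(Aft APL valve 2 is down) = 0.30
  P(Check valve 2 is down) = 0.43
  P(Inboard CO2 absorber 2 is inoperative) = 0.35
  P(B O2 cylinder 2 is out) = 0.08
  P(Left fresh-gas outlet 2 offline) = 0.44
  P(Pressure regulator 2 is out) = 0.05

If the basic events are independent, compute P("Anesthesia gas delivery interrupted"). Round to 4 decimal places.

0.9774

P(Scavenge line unavailable) [OR] = 1 − (1−0.22) × (1−0.14) × (1−0.31) = 0.537148
P(Pipeline path lost) [AND] = 0.23 × 0.10 × 0.537148 = 0.012354
P(Breathing circuit fails) [OR] = 1 − (1−0.13) × (1−0.41) × (1−0.27) × (1−0.35) = 0.756439
P(Vaporizer chain down) [OR] = 1 − (1−0.26) × (1−0.30) = 0.482000
P(Cylinder backup inoperative) [OR] = 1 − (1−0.43) × (1−0.35) = 0.629500
P(O2 supply unavailable) [OR] = 1 − (1−0.756439) × (1−0.482000) × (1−0.629500) × (1−0.08) = 0.956996
P(Anesthesia gas delivery interrupted) [OR] = 1 − (1−0.012354) × (1−0.956996) × (1−0.44) × (1−0.05) = 0.977405
Rounded to 4 decimal places: P(Anesthesia gas delivery interrupted) ≈ 0.9774.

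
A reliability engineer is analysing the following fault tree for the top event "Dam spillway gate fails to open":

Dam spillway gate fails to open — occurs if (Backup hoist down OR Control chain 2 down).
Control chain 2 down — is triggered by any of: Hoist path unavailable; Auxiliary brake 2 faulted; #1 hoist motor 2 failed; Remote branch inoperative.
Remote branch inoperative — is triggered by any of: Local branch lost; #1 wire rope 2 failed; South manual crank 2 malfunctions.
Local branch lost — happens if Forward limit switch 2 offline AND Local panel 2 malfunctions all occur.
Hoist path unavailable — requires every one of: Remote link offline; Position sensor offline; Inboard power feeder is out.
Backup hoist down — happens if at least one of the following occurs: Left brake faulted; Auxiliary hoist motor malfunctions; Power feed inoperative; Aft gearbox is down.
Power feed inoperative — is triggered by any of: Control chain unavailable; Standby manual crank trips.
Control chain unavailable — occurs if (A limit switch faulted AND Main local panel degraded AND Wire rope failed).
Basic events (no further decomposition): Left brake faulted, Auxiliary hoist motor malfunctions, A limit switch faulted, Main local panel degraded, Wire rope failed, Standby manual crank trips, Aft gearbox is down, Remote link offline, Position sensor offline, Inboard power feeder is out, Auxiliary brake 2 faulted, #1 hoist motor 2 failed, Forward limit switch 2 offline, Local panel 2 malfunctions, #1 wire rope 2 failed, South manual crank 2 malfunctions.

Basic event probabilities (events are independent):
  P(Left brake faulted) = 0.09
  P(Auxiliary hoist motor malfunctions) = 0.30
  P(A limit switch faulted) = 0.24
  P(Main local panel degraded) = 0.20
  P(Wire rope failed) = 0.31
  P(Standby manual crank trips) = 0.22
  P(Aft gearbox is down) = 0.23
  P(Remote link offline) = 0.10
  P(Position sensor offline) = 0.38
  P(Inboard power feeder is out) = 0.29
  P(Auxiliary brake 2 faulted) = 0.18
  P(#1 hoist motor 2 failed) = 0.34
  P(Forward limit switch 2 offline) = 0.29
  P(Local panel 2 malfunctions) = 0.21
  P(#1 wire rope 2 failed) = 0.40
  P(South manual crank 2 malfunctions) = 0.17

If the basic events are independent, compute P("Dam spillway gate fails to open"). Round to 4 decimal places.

0.9057

P(Control chain unavailable) [AND] = 0.24 × 0.20 × 0.31 = 0.014880
P(Power feed inoperative) [OR] = 1 − (1−0.014880) × (1−0.22) = 0.231606
P(Backup hoist down) [OR] = 1 − (1−0.09) × (1−0.30) × (1−0.231606) × (1−0.23) = 0.623110
P(Hoist path unavailable) [AND] = 0.10 × 0.38 × 0.29 = 0.011020
P(Local branch lost) [AND] = 0.29 × 0.21 = 0.060900
P(Remote branch inoperative) [OR] = 1 − (1−0.060900) × (1−0.40) × (1−0.17) = 0.532328
P(Control chain 2 down) [OR] = 1 − (1−0.011020) × (1−0.18) × (1−0.34) × (1−0.532328) = 0.749685
P(Dam spillway gate fails to open) [OR] = 1 − (1−0.623110) × (1−0.749685) = 0.905659
Rounded to 4 decimal places: P(Dam spillway gate fails to open) ≈ 0.9057.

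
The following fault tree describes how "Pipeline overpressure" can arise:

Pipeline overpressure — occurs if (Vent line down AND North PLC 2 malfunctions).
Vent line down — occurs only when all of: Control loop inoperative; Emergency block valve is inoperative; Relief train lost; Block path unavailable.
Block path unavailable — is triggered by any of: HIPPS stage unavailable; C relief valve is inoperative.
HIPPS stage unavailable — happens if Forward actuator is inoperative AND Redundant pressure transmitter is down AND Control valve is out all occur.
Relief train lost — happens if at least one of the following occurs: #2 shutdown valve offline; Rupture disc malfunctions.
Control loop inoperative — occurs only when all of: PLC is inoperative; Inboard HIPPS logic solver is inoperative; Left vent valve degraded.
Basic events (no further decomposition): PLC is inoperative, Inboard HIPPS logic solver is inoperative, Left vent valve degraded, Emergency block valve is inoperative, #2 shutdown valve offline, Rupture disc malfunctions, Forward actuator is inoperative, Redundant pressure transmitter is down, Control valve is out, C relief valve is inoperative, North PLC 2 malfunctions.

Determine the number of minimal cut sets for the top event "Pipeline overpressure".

Control loop inoperative [AND]: one cut set from each child combined → 1 × 1 × 1 = 1 cut set(s).
Relief train lost [OR]: union of children's cut sets → 2 cut set(s).
HIPPS stage unavailable [AND]: one cut set from each child combined → 1 × 1 × 1 = 1 cut set(s).
Block path unavailable [OR]: union of children's cut sets → 2 cut set(s).
Vent line down [AND]: one cut set from each child combined → 1 × 1 × 2 × 2 = 4 cut set(s).
Pipeline overpressure [AND]: one cut set from each child combined → 4 × 1 = 4 cut set(s).
Minimal cut sets: {#2 shutdown valve offline, Control valve is out, Emergency block valve is inoperative, Forward actuator is inoperative, Inboard HIPPS logic solver is inoperative, Left vent valve degraded, North PLC 2 malfunctions, PLC is inoperative, Redundant pressure transmitter is down}; {#2 shutdown valve offline, C relief valve is inoperative, Emergency block valve is inoperative, Inboard HIPPS logic solver is inoperative, Left vent valve degraded, North PLC 2 malfunctions, PLC is inoperative}; {Control valve is out, Emergency block valve is inoperative, Forward actuator is inoperative, Inboard HIPPS logic solver is inoperative, Left vent valve degraded, North PLC 2 malfunctions, PLC is inoperative, Redundant pressure transmitter is down, Rupture disc malfunctions}; {C relief valve is inoperative, Emergency block valve is inoperative, Inboard HIPPS logic solver is inoperative, Left vent valve degraded, North PLC 2 malfunctions, PLC is inoperative, Rupture disc malfunctions}.

4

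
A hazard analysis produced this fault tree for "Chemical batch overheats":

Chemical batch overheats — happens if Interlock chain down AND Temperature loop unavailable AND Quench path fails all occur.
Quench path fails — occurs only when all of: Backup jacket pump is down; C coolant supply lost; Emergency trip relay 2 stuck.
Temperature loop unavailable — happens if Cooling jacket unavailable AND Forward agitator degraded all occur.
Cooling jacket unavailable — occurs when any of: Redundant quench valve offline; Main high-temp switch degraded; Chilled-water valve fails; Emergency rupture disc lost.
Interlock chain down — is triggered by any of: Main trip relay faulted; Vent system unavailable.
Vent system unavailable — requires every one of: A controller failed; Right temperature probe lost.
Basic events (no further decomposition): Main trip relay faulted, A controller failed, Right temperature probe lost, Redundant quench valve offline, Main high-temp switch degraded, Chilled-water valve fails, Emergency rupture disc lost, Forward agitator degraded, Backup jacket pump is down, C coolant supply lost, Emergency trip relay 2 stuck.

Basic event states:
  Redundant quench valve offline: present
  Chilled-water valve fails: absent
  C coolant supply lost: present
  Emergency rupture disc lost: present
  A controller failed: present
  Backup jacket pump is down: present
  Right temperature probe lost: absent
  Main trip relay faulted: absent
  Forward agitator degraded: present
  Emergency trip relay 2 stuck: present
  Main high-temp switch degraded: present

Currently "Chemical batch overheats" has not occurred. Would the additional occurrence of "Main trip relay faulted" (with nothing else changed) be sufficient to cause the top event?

Yes

Counterfactual: set "Main trip relay faulted" to occurred.
Vent system unavailable [AND]: A controller failed=occurs, Right temperature probe lost=not → not all inputs occur → does not occur.
Interlock chain down [OR]: Main trip relay faulted=occurs, Vent system unavailable=not → at least one input occurs → occurs.
Cooling jacket unavailable [OR]: Redundant quench valve offline=occurs, Main high-temp switch degraded=occurs, Chilled-water valve fails=not, Emergency rupture disc lost=occurs → at least one input occurs → occurs.
Temperature loop unavailable [AND]: Cooling jacket unavailable=occurs, Forward agitator degraded=occurs → all inputs occur → occurs.
Quench path fails [AND]: Backup jacket pump is down=occurs, C coolant supply lost=occurs, Emergency trip relay 2 stuck=occurs → all inputs occur → occurs.
Chemical batch overheats [AND]: Interlock chain down=occurs, Temperature loop unavailable=occurs, Quench path fails=occurs → all inputs occur → occurs.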